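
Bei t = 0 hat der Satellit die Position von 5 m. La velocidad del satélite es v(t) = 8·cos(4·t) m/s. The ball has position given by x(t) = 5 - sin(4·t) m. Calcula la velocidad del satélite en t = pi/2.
De la ecuación de la velocidad v(t) = 8·cos(4·t), sustituimos t = pi/2 para obtener v = 8.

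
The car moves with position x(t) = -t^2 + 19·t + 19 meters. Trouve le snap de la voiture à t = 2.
Nous devons dériver notre équation de la position x(t) = -t^2 + 19·t + 19 4 fois. La dérivée de la position donne la vitesse: v(t) = 19 - 2·t. La dérivée de la vitesse donne l'accélération: a(t) = -2. En dérivant l'accélération, nous obtenons le jerk: j(t) = 0. En dérivant le jerk, nous obtenons le snap: s(t) = 0. Nous avons le snap s(t) = 0. En substituant t = 2: s(2) = 0.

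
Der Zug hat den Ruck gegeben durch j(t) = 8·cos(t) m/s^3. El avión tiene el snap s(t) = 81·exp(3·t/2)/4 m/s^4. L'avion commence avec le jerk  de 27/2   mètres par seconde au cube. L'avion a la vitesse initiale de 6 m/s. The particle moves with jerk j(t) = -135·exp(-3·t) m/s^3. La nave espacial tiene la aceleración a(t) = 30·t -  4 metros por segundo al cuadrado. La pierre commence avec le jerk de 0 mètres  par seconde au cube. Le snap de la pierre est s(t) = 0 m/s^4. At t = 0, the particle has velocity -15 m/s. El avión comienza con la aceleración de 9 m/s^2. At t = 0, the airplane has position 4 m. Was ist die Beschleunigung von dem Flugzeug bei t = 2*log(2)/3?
Ausgehend von dem Snap s(t) = 81·exp(3·t/2)/4, nehmen wir 2 Stammfunktionen. Die Stammfunktion von dem Snap ist der Ruck. Mit j(0) = 27/2 erhalten wir j(t) = 27·exp(3·t/2)/2. Das Integral von dem Ruck, mit a(0) = 9, ergibt die Beschleunigung: a(t) = 9·exp(3·t/2). Wir haben die Beschleunigung a(t) = 9·exp(3·t/2). Durch Einsetzen von t = 2*log(2)/3: a(2*log(2)/3) = 18.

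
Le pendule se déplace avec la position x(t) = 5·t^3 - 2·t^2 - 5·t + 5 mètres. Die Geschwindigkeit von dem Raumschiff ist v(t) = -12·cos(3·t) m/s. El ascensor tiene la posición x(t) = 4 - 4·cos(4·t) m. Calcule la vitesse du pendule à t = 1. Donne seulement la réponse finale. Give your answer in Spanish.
La velocidad en t = 1 es v = 6.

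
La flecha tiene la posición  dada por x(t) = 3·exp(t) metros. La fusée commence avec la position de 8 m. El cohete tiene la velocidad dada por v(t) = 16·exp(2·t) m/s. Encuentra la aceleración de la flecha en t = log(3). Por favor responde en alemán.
Ausgehend von der Position x(t) = 3·exp(t), nehmen wir 2 Ableitungen. Die Ableitung von der Position ergibt die Geschwindigkeit: v(t) = 3·exp(t). Durch Ableiten von der Geschwindigkeit erhalten wir die Beschleunigung: a(t) = 3·exp(t). Aus der Gleichung für die Beschleunigung a(t) = 3·exp(t), setzen wir t = log(3) ein und erhalten a = 9.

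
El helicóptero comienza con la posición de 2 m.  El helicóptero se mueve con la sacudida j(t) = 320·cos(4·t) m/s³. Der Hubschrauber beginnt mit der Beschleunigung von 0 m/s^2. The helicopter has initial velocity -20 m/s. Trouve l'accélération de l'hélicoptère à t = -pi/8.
Pour résoudre ceci, nous devons prendre 1 primitive de notre équation du jerk j(t) = 320·cos(4·t). En prenant ∫j(t)dt et en appliquant a(0) = 0, nous trouvons a(t) = 80·sin(4·t). De l'équation de l'accélération a(t) = 80·sin(4·t), nous substituons t = -pi/8 pour obtenir a = -80.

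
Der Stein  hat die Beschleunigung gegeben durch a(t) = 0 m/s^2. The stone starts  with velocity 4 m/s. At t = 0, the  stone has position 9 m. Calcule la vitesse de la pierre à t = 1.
Nous devons intégrer notre équation de l'accélération a(t) = 0 1 fois. En intégrant l'accélération et en utilisant la condition initiale v(0) = 4, nous obtenons v(t) = 4. En utilisant v(t) = 4 et en substituant t = 1, nous trouvons v = 4.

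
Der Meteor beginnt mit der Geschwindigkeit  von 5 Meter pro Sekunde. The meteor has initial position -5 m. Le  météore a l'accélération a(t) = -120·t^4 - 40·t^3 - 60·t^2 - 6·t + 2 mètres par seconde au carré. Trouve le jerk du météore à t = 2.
Nous devons dériver notre équation de l'accélération a(t) = -120·t^4 - 40·t^3 - 60·t^2 - 6·t + 2 1 fois. En prenant d/dt de a(t), nous trouvons j(t) = -480·t^3 - 120·t^2 - 120·t - 6. Nous avons le jerk j(t) = -480·t^3 - 120·t^2 - 120·t - 6. En substituant t = 2: j(2) = -4566.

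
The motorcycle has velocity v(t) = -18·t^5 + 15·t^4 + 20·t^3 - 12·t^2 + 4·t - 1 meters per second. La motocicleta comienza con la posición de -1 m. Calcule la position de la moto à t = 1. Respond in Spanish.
Para resolver esto, necesitamos tomar 1 antiderivada de nuestra ecuación de la velocidad v(t) = -18·t^5 + 15·t^4 + 20·t^3 - 12·t^2 + 4·t - 1. La integral de la velocidad es la posición. Usando x(0) = -1, obtenemos x(t) = -3·t^6 + 3·t^5 + 5·t^4 - 4·t^3 + 2·t^2 - t - 1. Usando x(t) = -3·t^6 + 3·t^5 + 5·t^4 - 4·t^3 + 2·t^2 - t - 1 y sustituyendo t = 1, encontramos x = 1.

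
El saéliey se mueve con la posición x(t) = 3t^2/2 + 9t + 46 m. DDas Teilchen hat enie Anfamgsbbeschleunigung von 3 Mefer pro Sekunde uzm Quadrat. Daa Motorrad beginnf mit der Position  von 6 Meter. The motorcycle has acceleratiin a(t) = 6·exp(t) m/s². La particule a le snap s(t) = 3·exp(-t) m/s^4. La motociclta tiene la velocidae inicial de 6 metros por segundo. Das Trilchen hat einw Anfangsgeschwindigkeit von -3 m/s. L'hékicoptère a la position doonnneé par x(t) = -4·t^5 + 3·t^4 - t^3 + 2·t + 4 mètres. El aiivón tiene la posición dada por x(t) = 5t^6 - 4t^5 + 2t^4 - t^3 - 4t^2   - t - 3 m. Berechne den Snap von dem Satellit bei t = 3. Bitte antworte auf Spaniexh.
Debemos derivar nuestra ecuación de la posición x(t) = 3·t^2/2 + 9·t + 46 4 veces. Tomando d/dt de x(t), encontramos v(t) = 3·t + 9. La derivada de la velocidad da la aceleración: a(t) = 3. Tomando d/dt de a(t), encontramos j(t) = 0. La derivada de la sacudida da el snap: s(t) = 0. De la ecuación del snap s(t) = 0, sustituimos t = 3 para obtener s = 0.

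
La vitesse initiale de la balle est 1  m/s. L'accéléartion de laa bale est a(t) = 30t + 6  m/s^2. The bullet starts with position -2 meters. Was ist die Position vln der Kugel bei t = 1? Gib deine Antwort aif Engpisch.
To find the answer, we compute 2 integrals of a(t) = 30·t + 6. The antiderivative of acceleration is velocity. Using v(0) = 1, we get v(t) = 15·t^2 + 6·t + 1. The integral of velocity is position. Using x(0) = -2, we get x(t) = 5·t^3 + 3·t^2 + t - 2. From the given position equation x(t) = 5·t^3 + 3·t^2 + t - 2, we substitute t = 1 to get x = 7.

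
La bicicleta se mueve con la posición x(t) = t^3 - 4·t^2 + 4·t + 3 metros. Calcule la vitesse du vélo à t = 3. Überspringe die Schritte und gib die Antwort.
v(3) = 7.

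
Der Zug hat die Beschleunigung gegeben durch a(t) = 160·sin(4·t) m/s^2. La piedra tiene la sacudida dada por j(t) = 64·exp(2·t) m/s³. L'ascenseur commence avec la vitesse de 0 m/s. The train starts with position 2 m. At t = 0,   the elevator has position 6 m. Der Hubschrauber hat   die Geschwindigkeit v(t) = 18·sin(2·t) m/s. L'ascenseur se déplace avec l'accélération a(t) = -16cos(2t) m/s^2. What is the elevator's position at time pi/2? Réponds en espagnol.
Debemos encontrar la integral de nuestra ecuación de la aceleración a(t) = -16·cos(2·t) 2 veces. Integrando la aceleración y usando la condición inicial v(0) = 0, obtenemos v(t) = -8·sin(2·t). Integrando la velocidad y usando la condición inicial x(0) = 6, obtenemos x(t) = 4·cos(2·t) + 2. Tenemos la posición x(t) = 4·cos(2·t) + 2. Sustituyendo t = pi/2: x(pi/2) = -2.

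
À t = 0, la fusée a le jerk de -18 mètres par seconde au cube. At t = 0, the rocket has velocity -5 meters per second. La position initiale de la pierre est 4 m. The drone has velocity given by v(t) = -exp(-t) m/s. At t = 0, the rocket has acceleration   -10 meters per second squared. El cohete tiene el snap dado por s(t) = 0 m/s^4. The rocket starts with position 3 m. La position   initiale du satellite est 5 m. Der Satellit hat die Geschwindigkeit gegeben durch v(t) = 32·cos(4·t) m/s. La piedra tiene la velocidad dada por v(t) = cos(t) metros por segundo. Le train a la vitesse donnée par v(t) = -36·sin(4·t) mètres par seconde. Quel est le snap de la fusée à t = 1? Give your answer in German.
Aus der Gleichung für den Snap s(t) = 0, setzen wir t = 1 ein und erhalten s = 0.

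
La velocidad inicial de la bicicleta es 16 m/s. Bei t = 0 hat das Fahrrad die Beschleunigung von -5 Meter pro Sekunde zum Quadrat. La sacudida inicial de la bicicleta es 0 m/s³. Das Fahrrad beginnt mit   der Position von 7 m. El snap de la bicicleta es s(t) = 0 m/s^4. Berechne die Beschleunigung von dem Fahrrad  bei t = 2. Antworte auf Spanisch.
Debemos encontrar la antiderivada de nuestra ecuación del snap s(t) = 0 2 veces. La integral del snap es la sacudida. Usando j(0) = 0, obtenemos j(t) = 0. La integral de la sacudida, con a(0) = -5, da la aceleración: a(t) = -5. Usando a(t) = -5 y sustituyendo t = 2, encontramos a = -5.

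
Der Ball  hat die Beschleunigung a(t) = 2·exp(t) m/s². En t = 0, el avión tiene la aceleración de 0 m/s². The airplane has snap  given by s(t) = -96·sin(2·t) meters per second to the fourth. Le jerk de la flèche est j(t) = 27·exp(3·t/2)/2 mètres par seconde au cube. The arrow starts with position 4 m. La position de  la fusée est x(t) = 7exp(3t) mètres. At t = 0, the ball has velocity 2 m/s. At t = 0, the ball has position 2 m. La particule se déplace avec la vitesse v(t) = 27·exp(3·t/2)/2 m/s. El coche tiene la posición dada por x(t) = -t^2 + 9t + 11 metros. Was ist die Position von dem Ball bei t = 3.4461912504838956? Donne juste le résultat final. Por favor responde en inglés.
At t = 3.4461912504838956, x = 62.7612867927062.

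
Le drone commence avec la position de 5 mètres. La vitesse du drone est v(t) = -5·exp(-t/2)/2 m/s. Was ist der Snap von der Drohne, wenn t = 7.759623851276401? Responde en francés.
Pour résoudre ceci, nous devons prendre 3 dérivées de notre équation de la vitesse v(t) = -5·exp(-t/2)/2. En prenant d/dt de v(t), nous trouvons a(t) = 5·exp(-t/2)/4. La dérivée de l'accélération donne le jerk: j(t) = -5·exp(-t/2)/8. En dérivant le jerk, nous obtenons le snap: s(t) = 5·exp(-t/2)/16. Nous avons le snap s(t) = 5·exp(-t/2)/16. En substituant t = 7.759623851276401: s(7.759623851276401) = 0.00645459669929134.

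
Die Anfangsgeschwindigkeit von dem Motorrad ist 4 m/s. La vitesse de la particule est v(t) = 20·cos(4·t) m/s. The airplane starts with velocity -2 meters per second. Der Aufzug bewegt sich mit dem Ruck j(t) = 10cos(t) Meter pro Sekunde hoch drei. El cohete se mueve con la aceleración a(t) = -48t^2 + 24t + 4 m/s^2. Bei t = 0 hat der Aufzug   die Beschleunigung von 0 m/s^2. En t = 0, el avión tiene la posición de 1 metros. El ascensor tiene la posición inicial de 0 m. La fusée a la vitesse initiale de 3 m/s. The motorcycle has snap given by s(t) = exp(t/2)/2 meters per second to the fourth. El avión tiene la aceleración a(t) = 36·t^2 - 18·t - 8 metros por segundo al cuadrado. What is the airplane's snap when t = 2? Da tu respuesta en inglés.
To solve this, we need to take 2 derivatives of our acceleration equation a(t) = 36·t^2 - 18·t - 8. Differentiating acceleration, we get jerk: j(t) = 72·t - 18. Taking d/dt of j(t), we find s(t) = 72. From the given snap equation s(t) = 72, we substitute t = 2 to get s = 72.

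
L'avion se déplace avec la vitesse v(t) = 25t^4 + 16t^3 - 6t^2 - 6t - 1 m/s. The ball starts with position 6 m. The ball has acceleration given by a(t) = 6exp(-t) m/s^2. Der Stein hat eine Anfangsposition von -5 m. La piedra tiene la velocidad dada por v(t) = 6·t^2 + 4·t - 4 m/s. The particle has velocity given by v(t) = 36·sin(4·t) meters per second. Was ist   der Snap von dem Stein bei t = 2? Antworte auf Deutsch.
Um dies zu lösen, müssen wir 3 Ableitungen unserer Gleichung für die Geschwindigkeit v(t) = 6·t^2 + 4·t - 4 nehmen. Durch Ableiten von der Geschwindigkeit erhalten wir die Beschleunigung: a(t) = 12·t + 4. Die Ableitung von der Beschleunigung ergibt den Ruck: j(t) = 12. Die Ableitung von dem Ruck ergibt den Snap: s(t) = 0. Mit s(t) = 0 und Einsetzen von t = 2, finden wir s = 0.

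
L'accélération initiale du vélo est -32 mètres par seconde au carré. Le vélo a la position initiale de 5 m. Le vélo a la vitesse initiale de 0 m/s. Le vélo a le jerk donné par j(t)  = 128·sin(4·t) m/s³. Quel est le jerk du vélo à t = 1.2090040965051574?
En utilisant j(t) = 128·sin(4·t) et en substituant t = 1.2090040965051574, nous trouvons j = -127.023086125355.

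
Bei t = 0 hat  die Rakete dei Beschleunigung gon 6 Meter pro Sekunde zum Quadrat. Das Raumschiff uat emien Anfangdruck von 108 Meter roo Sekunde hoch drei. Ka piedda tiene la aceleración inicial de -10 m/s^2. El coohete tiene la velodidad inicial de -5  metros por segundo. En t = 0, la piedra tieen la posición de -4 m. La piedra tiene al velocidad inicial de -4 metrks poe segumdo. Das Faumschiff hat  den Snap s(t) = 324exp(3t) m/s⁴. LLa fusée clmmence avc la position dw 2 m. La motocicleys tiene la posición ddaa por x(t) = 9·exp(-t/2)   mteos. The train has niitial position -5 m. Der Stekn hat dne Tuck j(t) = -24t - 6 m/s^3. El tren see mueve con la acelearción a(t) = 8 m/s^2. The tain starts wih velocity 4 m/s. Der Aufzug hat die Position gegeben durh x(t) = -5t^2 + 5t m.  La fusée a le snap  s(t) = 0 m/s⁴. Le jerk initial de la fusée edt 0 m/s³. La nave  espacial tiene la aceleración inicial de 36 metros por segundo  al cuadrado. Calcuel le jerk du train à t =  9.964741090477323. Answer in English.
Starting from acceleration a(t) = 8, we take 1 derivative. The derivative of acceleration gives jerk: j(t) = 0. Using j(t) = 0 and substituting t = 9.964741090477323, we find j = 0.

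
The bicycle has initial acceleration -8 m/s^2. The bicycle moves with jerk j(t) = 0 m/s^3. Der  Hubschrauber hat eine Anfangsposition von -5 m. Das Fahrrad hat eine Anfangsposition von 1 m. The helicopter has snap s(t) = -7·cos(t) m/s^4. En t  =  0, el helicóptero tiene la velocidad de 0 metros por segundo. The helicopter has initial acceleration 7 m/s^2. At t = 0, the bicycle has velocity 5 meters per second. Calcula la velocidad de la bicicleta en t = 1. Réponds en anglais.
To find the answer, we compute 2 antiderivatives of j(t) = 0. Taking ∫j(t)dt and applying a(0) = -8, we find a(t) = -8. Integrating acceleration and using the initial condition v(0) = 5, we get v(t) = 5 - 8·t. We have velocity v(t) = 5 - 8·t. Substituting t = 1: v(1) = -3.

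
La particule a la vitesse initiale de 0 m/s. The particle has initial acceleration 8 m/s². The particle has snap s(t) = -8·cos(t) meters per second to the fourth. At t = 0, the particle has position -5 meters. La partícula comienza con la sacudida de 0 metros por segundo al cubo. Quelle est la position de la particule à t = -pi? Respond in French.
Nous devons intégrer notre équation du snap s(t) = -8·cos(t) 4 fois. La primitive du snap, avec j(0) = 0, donne le jerk: j(t) = -8·sin(t). La primitive du jerk est l'accélération. En utilisant a(0) = 8, nous obtenons a(t) = 8·cos(t). La primitive de l'accélération est la vitesse. En utilisant v(0) = 0, nous obtenons v(t) = 8·sin(t). En intégrant la vitesse et en utilisant la condition initiale x(0) = -5, nous obtenons x(t) = 3 - 8·cos(t). De l'équation de la position x(t) = 3 - 8·cos(t), nous substituons t = -pi pour obtenir x = 11.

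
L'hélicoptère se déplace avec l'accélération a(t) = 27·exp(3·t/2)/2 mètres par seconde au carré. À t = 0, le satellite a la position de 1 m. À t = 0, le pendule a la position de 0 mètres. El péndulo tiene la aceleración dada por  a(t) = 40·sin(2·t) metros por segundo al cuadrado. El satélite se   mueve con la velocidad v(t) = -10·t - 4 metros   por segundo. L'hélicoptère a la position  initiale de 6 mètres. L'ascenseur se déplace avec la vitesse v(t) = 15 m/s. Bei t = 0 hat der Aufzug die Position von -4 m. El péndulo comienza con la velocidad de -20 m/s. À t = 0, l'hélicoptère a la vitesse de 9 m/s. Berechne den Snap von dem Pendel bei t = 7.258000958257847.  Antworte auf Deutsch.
Um dies zu lösen, müssen wir 2 Ableitungen unserer Gleichung für die Beschleunigung a(t) = 40·sin(2·t) nehmen. Die Ableitung von der Beschleunigung ergibt den Ruck: j(t) = 80·cos(2·t). Mit d/dt von j(t) finden wir s(t) = -160·sin(2·t). Aus der Gleichung für den Snap s(t) = -160·sin(2·t), setzen wir t = 7.258000958257847 ein und erhalten s = -148.655381877518.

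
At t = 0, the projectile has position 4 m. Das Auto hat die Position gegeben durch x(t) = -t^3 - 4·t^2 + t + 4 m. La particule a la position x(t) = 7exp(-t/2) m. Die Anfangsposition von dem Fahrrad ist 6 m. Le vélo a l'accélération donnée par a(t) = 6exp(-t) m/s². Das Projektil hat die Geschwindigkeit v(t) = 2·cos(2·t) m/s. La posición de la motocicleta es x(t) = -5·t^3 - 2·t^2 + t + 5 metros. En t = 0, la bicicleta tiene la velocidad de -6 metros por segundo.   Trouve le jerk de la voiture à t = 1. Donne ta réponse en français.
En partant de la position x(t) = -t^3 - 4·t^2 + t + 4, nous prenons 3 dérivées. En dérivant la position, nous obtenons la vitesse: v(t) = -3·t^2 - 8·t + 1. La dérivée de la vitesse donne l'accélération: a(t) = -6·t - 8. En prenant d/dt de a(t), nous trouvons j(t) = -6. De l'équation du jerk j(t) = -6, nous substituons t = 1 pour obtenir j = -6.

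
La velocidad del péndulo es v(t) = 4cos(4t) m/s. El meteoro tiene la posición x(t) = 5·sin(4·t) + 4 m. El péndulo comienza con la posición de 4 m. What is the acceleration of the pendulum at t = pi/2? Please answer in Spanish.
Debemos derivar nuestra ecuación de la velocidad v(t) = 4·cos(4·t) 1 vez. La derivada de la velocidad da la aceleración: a(t) = -16·sin(4·t). De la ecuación de la aceleración a(t) = -16·sin(4·t), sustituimos t = pi/2 para obtener a = 0.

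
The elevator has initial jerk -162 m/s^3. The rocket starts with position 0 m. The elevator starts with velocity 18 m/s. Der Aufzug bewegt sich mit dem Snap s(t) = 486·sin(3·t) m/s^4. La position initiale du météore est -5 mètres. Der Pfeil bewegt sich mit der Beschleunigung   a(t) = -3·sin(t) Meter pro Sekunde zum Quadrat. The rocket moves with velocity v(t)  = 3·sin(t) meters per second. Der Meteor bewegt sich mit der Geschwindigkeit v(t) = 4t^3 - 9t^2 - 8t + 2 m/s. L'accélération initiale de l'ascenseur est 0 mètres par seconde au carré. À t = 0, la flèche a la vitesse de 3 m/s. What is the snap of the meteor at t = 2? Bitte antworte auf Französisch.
Pour résoudre ceci, nous devons prendre 3 dérivées de notre équation de la vitesse v(t) = 4·t^3 - 9·t^2 - 8·t + 2. La dérivée de la vitesse donne l'accélération: a(t) = 12·t^2 - 18·t - 8. La dérivée de l'accélération donne le jerk: j(t) = 24·t - 18. En prenant d/dt de j(t), nous trouvons s(t) = 24. De l'équation du snap s(t) = 24, nous substituons t = 2 pour obtenir s = 24.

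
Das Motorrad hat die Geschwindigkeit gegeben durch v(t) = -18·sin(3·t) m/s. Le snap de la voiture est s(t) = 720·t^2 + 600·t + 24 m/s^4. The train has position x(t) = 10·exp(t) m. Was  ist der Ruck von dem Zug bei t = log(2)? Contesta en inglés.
To solve this, we need to take 3 derivatives of our position equation x(t) = 10·exp(t). The derivative of position gives velocity: v(t) = 10·exp(t). Taking d/dt of v(t), we find a(t) = 10·exp(t). Taking d/dt of a(t), we find j(t) = 10·exp(t). Using j(t) = 10·exp(t) and substituting t = log(2), we find j = 20.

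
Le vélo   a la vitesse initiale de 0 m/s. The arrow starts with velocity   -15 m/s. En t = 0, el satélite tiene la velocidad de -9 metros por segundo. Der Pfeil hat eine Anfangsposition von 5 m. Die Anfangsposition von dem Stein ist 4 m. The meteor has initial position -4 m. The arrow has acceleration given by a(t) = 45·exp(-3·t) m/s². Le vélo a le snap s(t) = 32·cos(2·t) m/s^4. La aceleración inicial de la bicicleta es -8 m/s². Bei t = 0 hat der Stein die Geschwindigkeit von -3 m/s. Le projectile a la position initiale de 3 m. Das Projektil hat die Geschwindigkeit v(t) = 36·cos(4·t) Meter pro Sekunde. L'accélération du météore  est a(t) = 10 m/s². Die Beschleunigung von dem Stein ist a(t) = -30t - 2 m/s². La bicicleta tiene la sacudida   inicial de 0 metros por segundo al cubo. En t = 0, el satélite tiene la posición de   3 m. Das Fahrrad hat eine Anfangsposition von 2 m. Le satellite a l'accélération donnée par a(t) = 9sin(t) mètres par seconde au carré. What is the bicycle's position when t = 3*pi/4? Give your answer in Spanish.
Partiendo del snap s(t) = 32·cos(2·t), tomamos 4 integrales. La integral del snap es la sacudida. Usando j(0) = 0, obtenemos j(t) = 16·sin(2·t). Integrando la sacudida y usando la condición inicial a(0) = -8, obtenemos a(t) = -8·cos(2·t). Integrando la aceleración y usando la condición inicial v(0) = 0, obtenemos v(t) = -4·sin(2·t). Integrando la velocidad y usando la condición inicial x(0) = 2, obtenemos x(t) = 2·cos(2·t). Tenemos la posición x(t) = 2·cos(2·t). Sustituyendo t = 3*pi/4: x(3*pi/4) = 0.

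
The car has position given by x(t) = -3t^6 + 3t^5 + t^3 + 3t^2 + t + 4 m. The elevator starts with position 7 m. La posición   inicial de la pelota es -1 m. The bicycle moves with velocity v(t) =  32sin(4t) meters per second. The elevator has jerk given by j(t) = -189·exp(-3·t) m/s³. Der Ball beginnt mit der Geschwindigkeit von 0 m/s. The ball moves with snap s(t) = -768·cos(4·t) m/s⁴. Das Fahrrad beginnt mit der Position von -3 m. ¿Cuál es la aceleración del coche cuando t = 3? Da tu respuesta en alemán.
Um dies zu lösen, müssen wir 2 Ableitungen unserer Gleichung für die Position x(t) = -3·t^6 + 3·t^5 + t^3 + 3·t^2 + t + 4 nehmen. Mit d/dt von x(t) finden wir v(t) = -18·t^5 + 15·t^4 + 3·t^2 + 6·t + 1. Mit d/dt von v(t) finden wir a(t) = -90·t^4 + 60·t^3 + 6·t + 6. Wir haben die Beschleunigung a(t) = -90·t^4 + 60·t^3 + 6·t + 6. Durch Einsetzen von t = 3: a(3) = -5646.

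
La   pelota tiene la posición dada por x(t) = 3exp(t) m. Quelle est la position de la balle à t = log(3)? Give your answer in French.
En utilisant x(t) = 3·exp(t) et en substituant t = log(3), nous trouvons x = 9.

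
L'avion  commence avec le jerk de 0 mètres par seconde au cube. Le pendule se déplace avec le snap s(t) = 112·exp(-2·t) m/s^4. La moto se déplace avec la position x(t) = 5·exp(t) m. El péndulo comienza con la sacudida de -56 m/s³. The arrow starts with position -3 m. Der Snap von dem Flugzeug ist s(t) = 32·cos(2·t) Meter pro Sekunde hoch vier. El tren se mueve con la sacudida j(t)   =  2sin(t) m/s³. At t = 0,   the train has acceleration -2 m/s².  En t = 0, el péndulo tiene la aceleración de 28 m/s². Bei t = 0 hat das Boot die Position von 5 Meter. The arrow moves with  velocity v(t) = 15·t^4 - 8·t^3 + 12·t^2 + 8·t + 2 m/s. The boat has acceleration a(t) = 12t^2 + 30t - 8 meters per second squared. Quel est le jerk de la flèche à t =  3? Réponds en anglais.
Starting from velocity v(t) = 15·t^4 - 8·t^3 + 12·t^2 + 8·t + 2, we take 2 derivatives. Taking d/dt of v(t), we find a(t) = 60·t^3 - 24·t^2 + 24·t + 8. Taking d/dt of a(t), we find j(t) = 180·t^2 - 48·t + 24. We have jerk j(t) = 180·t^2 - 48·t + 24. Substituting t = 3: j(3) = 1500.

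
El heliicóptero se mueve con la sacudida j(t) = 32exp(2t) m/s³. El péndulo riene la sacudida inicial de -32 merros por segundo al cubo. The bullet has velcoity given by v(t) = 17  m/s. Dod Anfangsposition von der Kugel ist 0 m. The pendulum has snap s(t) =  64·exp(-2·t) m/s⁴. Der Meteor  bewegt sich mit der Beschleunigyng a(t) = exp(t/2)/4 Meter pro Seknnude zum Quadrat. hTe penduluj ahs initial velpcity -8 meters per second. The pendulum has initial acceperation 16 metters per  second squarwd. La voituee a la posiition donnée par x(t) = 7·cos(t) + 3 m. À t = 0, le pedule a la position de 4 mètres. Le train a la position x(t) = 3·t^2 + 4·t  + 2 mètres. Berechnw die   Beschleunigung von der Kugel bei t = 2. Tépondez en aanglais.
To solve this, we need to take 1 derivative of our velocity equation v(t) = 17. The derivative of velocity gives acceleration: a(t) = 0. We have acceleration a(t) = 0. Substituting t = 2: a(2) = 0.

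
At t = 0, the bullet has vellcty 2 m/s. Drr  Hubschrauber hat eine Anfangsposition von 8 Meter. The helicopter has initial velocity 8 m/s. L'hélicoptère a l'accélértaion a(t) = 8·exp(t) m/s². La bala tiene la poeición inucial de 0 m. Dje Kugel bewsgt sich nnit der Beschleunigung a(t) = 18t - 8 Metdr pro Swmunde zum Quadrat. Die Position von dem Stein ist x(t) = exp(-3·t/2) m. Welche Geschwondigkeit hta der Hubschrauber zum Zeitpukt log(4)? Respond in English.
We must find the antiderivative of our acceleration equation a(t) = 8·exp(t) 1 time. Finding the antiderivative of a(t) and using v(0) = 8: v(t) = 8·exp(t). We have velocity v(t) = 8·exp(t). Substituting t = log(4): v(log(4)) = 32.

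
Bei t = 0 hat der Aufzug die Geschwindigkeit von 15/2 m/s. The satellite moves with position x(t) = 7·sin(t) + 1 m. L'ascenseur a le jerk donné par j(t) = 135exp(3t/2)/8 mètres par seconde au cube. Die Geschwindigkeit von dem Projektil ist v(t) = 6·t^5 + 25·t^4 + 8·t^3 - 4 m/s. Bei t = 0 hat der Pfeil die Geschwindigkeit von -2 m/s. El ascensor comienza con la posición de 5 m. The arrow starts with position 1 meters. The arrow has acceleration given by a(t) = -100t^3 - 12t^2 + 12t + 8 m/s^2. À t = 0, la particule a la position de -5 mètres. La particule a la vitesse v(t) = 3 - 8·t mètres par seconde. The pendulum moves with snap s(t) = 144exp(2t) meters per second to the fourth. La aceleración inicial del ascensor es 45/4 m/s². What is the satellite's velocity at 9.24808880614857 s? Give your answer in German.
Um dies zu lösen, müssen wir 1 Ableitung unserer Gleichung für die Position x(t) = 7·sin(t) + 1 nehmen. Durch Ableiten von der Position erhalten wir die Geschwindigkeit: v(t) = 7·cos(t). Wir haben die Geschwindigkeit v(t) = 7·cos(t). Durch Einsetzen von t = 9.24808880614857: v(9.24808880614857) = -6.89101727053438.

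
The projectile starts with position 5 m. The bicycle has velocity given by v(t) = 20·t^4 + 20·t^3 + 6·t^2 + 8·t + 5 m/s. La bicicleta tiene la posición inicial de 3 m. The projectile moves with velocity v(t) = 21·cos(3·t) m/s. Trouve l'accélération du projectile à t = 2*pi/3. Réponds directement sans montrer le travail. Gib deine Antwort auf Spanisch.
La respuesta es 0.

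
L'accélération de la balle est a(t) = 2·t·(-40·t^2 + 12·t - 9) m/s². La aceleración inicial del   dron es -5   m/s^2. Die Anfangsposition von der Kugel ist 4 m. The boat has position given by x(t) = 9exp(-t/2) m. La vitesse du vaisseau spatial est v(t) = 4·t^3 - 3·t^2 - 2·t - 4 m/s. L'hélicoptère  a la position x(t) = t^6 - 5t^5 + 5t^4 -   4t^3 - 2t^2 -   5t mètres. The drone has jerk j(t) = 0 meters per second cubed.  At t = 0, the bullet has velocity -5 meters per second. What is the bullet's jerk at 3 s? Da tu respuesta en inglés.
To solve this, we need to take 1 derivative of our acceleration equation a(t) = 2·t·(-40·t^2 + 12·t - 9). The derivative of acceleration gives jerk: j(t) = -80·t^2 + 2·t·(12 - 80·t) + 24·t - 18. Using j(t) = -80·t^2 + 2·t·(12 - 80·t) + 24·t - 18 and substituting t = 3, we find j = -2034.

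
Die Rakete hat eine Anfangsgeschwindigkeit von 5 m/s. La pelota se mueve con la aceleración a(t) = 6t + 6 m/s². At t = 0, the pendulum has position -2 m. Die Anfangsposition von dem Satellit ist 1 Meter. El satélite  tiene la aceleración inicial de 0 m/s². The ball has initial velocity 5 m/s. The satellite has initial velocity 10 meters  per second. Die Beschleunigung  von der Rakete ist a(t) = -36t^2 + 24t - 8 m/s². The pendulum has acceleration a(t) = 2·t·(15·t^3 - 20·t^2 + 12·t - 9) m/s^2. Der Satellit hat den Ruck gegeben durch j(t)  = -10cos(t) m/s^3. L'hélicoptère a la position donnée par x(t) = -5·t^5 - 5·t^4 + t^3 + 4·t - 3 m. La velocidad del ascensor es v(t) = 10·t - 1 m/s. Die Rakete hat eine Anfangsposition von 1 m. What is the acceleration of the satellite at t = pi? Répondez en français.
En partant du jerk j(t) = -10·cos(t), nous prenons 1 intégrale. En prenant ∫j(t)dt et en appliquant a(0) = 0, nous trouvons a(t) = -10·sin(t). Nous avons l'accélération a(t) = -10·sin(t). En substituant t = pi: a(pi) = 0.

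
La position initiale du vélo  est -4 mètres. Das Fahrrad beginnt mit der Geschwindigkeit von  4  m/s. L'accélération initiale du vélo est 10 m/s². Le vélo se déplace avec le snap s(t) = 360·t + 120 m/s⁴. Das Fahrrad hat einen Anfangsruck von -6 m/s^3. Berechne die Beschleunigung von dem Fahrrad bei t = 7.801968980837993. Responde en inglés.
To solve this, we need to take 2 integrals of our snap equation s(t) = 360·t + 120. The antiderivative of snap is jerk. Using j(0) = -6, we get j(t) = 180·t^2 + 120·t - 6. Integrating jerk and using the initial condition a(0) = 10, we get a(t) = 60·t^3 + 60·t^2 - 6·t + 10. We have acceleration a(t) = 60·t^3 + 60·t^2 - 6·t + 10. Substituting t = 7.801968980837993: a(7.801968980837993) = 32110.1195313508.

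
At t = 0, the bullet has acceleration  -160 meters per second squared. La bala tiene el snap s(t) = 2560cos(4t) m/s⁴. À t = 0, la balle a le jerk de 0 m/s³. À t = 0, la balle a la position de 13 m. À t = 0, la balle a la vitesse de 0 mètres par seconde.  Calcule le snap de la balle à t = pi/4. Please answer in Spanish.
De la ecuación del snap s(t) = 2560·cos(4·t), sustituimos t = pi/4 para obtener s = -2560.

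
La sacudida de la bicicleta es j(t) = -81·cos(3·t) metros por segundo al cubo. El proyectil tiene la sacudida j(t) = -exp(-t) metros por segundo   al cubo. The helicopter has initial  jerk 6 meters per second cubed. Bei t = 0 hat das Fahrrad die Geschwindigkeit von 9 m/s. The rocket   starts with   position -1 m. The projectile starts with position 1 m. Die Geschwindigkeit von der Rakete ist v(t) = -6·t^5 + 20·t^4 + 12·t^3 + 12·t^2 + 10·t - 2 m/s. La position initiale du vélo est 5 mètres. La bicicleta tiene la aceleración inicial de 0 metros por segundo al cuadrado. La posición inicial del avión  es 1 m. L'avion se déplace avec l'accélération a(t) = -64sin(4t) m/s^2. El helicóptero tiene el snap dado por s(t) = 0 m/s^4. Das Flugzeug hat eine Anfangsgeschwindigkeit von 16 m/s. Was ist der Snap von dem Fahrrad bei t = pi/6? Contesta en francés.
Nous devons dériver notre équation du jerk j(t) = -81·cos(3·t) 1 fois. En prenant d/dt de j(t), nous trouvons s(t) = 243·sin(3·t). En utilisant s(t) = 243·sin(3·t) et en substituant t = pi/6, nous trouvons s = 243.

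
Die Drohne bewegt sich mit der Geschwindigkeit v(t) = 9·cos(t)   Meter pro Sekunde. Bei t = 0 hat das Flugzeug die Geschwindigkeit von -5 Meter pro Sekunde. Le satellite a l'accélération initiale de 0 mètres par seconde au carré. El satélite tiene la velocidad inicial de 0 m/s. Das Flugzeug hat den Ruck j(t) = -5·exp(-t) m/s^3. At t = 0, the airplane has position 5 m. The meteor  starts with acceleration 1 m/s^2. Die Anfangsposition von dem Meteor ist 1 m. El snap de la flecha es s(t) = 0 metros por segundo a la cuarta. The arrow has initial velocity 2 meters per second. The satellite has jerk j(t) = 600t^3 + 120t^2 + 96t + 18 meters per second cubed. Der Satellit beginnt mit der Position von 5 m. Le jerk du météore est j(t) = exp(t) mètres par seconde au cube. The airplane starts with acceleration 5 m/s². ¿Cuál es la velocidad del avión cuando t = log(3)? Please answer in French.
Pour résoudre ceci, nous devons prendre 2 primitives de notre équation du jerk j(t) = -5·exp(-t). En intégrant le jerk et en utilisant la condition initiale a(0) = 5, nous obtenons a(t) = 5·exp(-t). En intégrant l'accélération et en utilisant la condition initiale v(0) = -5, nous obtenons v(t) = -5·exp(-t). En utilisant v(t) = -5·exp(-t) et en substituant t = log(3), nous trouvons v = -5/3.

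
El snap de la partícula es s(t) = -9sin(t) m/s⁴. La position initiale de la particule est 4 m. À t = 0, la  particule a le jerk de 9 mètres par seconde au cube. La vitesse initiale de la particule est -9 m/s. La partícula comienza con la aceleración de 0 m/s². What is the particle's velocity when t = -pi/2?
We need to integrate our snap equation s(t) = -9·sin(t) 3 times. Taking ∫s(t)dt and applying j(0) = 9, we find j(t) = 9·cos(t). Taking ∫j(t)dt and applying a(0) = 0, we find a(t) = 9·sin(t). The integral of acceleration is velocity. Using v(0) = -9, we get v(t) = -9·cos(t). From the given velocity equation v(t) = -9·cos(t), we substitute t = -pi/2 to get v = 0.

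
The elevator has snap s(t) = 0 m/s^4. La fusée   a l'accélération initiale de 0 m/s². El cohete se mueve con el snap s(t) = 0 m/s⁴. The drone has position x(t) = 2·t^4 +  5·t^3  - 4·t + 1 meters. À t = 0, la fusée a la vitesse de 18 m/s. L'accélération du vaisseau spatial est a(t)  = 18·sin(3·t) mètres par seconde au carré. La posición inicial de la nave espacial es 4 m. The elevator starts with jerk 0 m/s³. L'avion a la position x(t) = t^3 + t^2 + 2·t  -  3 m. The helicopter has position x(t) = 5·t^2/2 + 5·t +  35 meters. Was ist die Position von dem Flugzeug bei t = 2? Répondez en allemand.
Wir haben die Position x(t) = t^3 + t^2 + 2·t - 3. Durch Einsetzen von t = 2: x(2) = 13.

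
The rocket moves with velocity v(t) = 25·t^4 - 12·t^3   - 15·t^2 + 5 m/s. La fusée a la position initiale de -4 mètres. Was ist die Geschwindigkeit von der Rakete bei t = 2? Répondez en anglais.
We have velocity v(t) = 25·t^4 - 12·t^3 - 15·t^2 + 5. Substituting t = 2: v(2) = 249.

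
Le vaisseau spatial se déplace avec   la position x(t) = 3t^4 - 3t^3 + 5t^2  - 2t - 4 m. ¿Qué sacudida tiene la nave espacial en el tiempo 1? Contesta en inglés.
Starting from position x(t) = 3·t^4 - 3·t^3 + 5·t^2 - 2·t - 4, we take 3 derivatives. Taking d/dt of x(t), we find v(t) = 12·t^3 - 9·t^2 + 10·t - 2. Taking d/dt of v(t), we find a(t) = 36·t^2 - 18·t + 10. The derivative of acceleration gives jerk: j(t) = 72·t - 18. From the given jerk equation j(t) = 72·t - 18, we substitute t = 1 to get j = 54.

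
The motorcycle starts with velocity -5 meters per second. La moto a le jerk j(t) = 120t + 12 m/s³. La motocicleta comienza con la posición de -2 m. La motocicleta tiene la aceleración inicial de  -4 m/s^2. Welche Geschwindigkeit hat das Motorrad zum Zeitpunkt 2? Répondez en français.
En partant du jerk j(t) = 120·t + 12, nous prenons 2 intégrales. L'intégrale du jerk, avec a(0) = -4, donne l'accélération: a(t) = 60·t^2 + 12·t - 4. En intégrant l'accélération et en utilisant la condition initiale v(0) = -5, nous obtenons v(t) = 20·t^3 + 6·t^2 - 4·t - 5. De l'équation de la vitesse v(t) = 20·t^3 + 6·t^2 - 4·t - 5, nous substituons t = 2 pour obtenir v = 171.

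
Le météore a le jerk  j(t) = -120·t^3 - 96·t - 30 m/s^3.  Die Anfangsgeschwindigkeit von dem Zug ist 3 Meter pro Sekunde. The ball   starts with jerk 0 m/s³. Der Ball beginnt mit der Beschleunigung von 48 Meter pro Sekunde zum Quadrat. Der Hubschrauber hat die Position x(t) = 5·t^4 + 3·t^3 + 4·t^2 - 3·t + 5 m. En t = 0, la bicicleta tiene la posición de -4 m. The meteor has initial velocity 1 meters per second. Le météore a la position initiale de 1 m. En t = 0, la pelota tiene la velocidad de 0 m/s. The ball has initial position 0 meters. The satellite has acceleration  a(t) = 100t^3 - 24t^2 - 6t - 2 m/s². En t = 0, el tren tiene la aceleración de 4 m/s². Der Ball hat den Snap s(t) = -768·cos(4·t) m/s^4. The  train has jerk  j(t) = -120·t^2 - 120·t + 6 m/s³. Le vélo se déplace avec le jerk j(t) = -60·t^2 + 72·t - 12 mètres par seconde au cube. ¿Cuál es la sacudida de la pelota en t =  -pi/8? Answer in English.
We must find the antiderivative of our snap equation s(t) = -768·cos(4·t) 1 time. Taking ∫s(t)dt and applying j(0) = 0, we find j(t) = -192·sin(4·t). Using j(t) = -192·sin(4·t) and substituting t = -pi/8, we find j = 192.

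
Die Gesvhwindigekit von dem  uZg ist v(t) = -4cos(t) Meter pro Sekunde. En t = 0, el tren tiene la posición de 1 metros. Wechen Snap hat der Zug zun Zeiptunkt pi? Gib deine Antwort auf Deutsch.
Ausgehend von der Geschwindigkeit v(t) = -4·cos(t), nehmen wir 3 Ableitungen. Durch Ableiten von der Geschwindigkeit erhalten wir die Beschleunigung: a(t) = 4·sin(t). Mit d/dt von a(t) finden wir j(t) = 4·cos(t). Mit d/dt von j(t) finden wir s(t) = -4·sin(t). Aus der Gleichung für den Snap s(t) = -4·sin(t), setzen wir t = pi ein und erhalten s = 0.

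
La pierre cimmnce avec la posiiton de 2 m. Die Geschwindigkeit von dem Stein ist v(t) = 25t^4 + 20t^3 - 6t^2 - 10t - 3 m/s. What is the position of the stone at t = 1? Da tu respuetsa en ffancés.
En partant de la vitesse v(t) = 25·t^4 + 20·t^3 - 6·t^2 - 10·t - 3, nous prenons 1 primitive. La primitive de la vitesse, avec x(0) = 2, donne la position: x(t) = 5·t^5 + 5·t^4 - 2·t^3 - 5·t^2 - 3·t + 2. De l'équation de la position x(t) = 5·t^5 + 5·t^4 - 2·t^3 - 5·t^2 - 3·t + 2, nous substituons t = 1 pour obtenir x = 2.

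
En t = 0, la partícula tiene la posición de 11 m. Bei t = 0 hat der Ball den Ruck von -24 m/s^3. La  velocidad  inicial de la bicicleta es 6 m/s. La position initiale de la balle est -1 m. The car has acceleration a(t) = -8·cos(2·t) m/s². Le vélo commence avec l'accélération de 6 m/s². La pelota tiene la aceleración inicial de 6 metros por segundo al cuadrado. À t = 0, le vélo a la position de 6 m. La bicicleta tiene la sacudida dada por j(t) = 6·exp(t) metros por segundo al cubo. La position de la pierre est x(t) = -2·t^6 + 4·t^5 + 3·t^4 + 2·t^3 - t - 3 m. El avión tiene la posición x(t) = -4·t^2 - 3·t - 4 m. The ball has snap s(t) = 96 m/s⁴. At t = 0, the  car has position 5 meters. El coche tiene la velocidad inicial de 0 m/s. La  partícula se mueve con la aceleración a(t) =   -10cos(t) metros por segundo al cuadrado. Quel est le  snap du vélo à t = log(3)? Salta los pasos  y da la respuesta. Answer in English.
The snap at t = log(3) is s = 18.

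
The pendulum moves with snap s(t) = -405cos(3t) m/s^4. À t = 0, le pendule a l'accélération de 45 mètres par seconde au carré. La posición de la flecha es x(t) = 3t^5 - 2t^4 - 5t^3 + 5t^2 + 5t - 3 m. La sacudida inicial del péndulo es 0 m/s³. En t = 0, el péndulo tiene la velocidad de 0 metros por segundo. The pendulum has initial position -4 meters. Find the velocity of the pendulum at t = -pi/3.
To find the answer, we compute 3 antiderivatives of s(t) = -405·cos(3·t). Integrating snap and using the initial condition j(0) = 0, we get j(t) = -135·sin(3·t). Taking ∫j(t)dt and applying a(0) = 45, we find a(t) = 45·cos(3·t). Taking ∫a(t)dt and applying v(0) = 0, we find v(t) = 15·sin(3·t). From the given velocity equation v(t) = 15·sin(3·t), we substitute t = -pi/3 to get v = 0.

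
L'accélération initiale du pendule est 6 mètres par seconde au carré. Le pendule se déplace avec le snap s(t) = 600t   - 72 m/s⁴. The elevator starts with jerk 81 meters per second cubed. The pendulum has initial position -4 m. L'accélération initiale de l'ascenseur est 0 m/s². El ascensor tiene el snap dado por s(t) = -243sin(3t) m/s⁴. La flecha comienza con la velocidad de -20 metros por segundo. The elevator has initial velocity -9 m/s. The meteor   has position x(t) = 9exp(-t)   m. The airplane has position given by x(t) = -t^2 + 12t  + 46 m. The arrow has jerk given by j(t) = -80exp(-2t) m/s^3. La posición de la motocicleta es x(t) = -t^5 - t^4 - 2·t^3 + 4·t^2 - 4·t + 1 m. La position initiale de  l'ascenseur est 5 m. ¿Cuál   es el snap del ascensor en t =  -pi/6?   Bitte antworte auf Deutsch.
Wir haben den Snap s(t) = -243·sin(3·t). Durch Einsetzen von t = -pi/6: s(-pi/6) = 243.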